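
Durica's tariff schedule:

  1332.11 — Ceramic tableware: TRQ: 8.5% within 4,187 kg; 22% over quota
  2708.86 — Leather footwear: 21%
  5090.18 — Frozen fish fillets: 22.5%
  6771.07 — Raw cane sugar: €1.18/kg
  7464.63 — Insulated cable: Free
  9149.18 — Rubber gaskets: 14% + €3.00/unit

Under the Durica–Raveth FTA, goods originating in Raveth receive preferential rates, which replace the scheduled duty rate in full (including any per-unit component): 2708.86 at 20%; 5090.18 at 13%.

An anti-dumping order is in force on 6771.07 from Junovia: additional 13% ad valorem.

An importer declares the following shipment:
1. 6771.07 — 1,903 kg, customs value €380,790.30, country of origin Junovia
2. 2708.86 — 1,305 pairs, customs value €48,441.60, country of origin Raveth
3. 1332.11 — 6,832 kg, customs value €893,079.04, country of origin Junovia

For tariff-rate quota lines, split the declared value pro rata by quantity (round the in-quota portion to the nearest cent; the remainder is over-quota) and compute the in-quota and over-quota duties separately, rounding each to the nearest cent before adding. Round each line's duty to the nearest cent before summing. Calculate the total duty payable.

Line 1 (6771.07, Junovia, 1,903 kg, €380,790.30):
Base rate for 6771.07 is €1.18/kg.
Additional duty on 6771.07 from Junovia: +13% ad valorem. Applied ad valorem rate = 13%.
Duty = €380,790.30 × 13% + 1,903 × €1.18 = €51,748.28.
Line 2 (2708.86, Raveth, 1,305 pairs, €48,441.60):
Base rate for 2708.86 is 21%.
Origin Raveth qualifies under the Durica–Raveth agreement and 2708.86 is covered: preferential rate 20% applies instead.
Duty = €48,441.60 × 20% = €9,688.32.
Line 3 (1332.11, Junovia, 6,832 kg, €893,079.04):
Code 1332.11 is under a tariff-rate quota (threshold 4,187 kg). In-quota: 4,187 kg at 8.5%; over-quota: 2,645 kg at 22%.
Pro-rata value split: in-quota = €893,079.04 × 4,187/6,832 = €547,324.64; over-quota = €893,079.04 − €547,324.64 = €345,754.40.
In-quota duty = €547,324.64 × 8.5% = €46,522.59. Over-quota duty = €345,754.40 × 22% = €76,065.97.
Line duty = €46,522.59 + €76,065.97 = €122,588.56.
Total = €51,748.28 + €9,688.32 + €122,588.56 = €184,025.16.

€184,025.16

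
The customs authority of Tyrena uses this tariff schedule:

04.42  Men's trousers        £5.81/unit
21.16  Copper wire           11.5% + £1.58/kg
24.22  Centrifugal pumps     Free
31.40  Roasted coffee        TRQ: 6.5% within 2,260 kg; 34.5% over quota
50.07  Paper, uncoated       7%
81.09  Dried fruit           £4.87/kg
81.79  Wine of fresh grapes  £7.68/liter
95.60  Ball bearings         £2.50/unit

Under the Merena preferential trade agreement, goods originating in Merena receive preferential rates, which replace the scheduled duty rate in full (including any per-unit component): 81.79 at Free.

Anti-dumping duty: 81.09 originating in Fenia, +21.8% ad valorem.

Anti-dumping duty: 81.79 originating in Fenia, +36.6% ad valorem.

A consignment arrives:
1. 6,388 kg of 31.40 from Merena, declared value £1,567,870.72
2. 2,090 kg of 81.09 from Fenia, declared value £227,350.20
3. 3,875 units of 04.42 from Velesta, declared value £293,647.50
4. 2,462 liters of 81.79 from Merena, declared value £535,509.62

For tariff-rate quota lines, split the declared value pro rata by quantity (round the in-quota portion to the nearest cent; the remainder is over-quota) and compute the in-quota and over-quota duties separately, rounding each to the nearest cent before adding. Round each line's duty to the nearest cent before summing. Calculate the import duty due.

Line 1 (31.40, Merena, 6,388 kg, £1,567,870.72):
Code 31.40 is under a tariff-rate quota (threshold 2,260 kg). In-quota: 2,260 kg at 6.5%; over-quota: 4,128 kg at 34.5%.
Pro-rata value split: in-quota = £1,567,870.72 × 2,260/6,388 = £554,694.40; over-quota = £1,567,870.72 − £554,694.40 = £1,013,176.32.
In-quota duty = £554,694.40 × 6.5% = £36,055.14. Over-quota duty = £1,013,176.32 × 34.5% = £349,545.83.
Line duty = £36,055.14 + £349,545.83 = £385,600.97.
Line 2 (81.09, Fenia, 2,090 kg, £227,350.20):
Base rate for 81.09 is £4.87/kg.
Additional duty on 81.09 from Fenia: +21.8% ad valorem. Applied ad valorem rate = 21.8%.
Duty = £227,350.20 × 21.8% + 2,090 × £4.87 = £59,740.64.
Line 3 (04.42, Velesta, 3,875 units, £293,647.50):
Base rate for 04.42 is £5.81/unit.
Duty = 3,875 × £5.81 = £22,513.75.
Line 4 (81.79, Merena, 2,462 liters, £535,509.62):
Base rate for 81.79 is £7.68/liter.
Origin Merena qualifies under the Tyrena–Merena agreement and 81.79 is covered: preferential rate Free applies instead.
The additional-duty order on 81.79 targets Fenia, not Merena; it does not apply.
Duty = £535,509.62 × 0% = £0.00.
Total = £385,600.97 + £59,740.64 + £22,513.75 + £0.00 = £467,855.36.

£467,855.36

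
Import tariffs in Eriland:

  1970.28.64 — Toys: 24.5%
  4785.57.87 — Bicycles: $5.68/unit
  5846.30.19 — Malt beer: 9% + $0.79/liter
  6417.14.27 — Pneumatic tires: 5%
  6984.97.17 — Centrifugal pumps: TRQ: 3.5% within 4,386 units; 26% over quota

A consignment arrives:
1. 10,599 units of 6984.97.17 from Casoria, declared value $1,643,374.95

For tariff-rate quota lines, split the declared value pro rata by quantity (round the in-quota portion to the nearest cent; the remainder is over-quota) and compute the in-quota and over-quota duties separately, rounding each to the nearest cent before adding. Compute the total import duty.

Line 1 (6984.97.17, Casoria, 10,599 units, $1,643,374.95):
Code 6984.97.17 is under a tariff-rate quota (threshold 4,386 units). In-quota: 4,386 units at 3.5%; over-quota: 6,213 units at 26%.
Pro-rata value split: in-quota = $1,643,374.95 × 4,386/10,599 = $680,049.30; over-quota = $1,643,374.95 − $680,049.30 = $963,325.65.
In-quota duty = $680,049.30 × 3.5% = $23,801.73. Over-quota duty = $963,325.65 × 26% = $250,464.67.
Line duty = $23,801.73 + $250,464.67 = $274,266.40.

$274,266.40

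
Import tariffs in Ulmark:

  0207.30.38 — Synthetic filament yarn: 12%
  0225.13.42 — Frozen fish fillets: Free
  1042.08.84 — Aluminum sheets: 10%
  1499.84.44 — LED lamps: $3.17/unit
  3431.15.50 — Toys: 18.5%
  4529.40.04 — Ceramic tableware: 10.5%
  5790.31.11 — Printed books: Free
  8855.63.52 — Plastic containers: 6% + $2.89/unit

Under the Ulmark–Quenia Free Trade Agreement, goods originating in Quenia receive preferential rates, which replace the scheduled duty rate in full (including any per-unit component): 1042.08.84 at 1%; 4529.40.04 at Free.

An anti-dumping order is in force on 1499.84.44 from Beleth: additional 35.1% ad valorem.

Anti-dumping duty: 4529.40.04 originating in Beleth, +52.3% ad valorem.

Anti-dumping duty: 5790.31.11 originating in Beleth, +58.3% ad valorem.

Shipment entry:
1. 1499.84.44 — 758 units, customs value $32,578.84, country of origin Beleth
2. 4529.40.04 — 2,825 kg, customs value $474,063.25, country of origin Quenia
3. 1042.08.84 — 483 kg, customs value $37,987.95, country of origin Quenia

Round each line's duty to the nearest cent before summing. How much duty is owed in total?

Line 1 (1499.84.44, Beleth, 758 units, $32,578.84):
Base rate for 1499.84.44 is $3.17/unit.
Additional duty on 1499.84.44 from Beleth: +35.1% ad valorem. Applied ad valorem rate = 35.1%.
Duty = $32,578.84 × 35.1% + 758 × $3.17 = $13,838.03.
Line 2 (4529.40.04, Quenia, 2,825 kg, $474,063.25):
Base rate for 4529.40.04 is 10.5%.
Origin Quenia qualifies under the Ulmark–Quenia agreement and 4529.40.04 is covered: preferential rate Free applies instead.
The additional-duty order on 4529.40.04 targets Beleth, not Quenia; it does not apply.
Duty = $474,063.25 × 0% = $0.00.
Line 3 (1042.08.84, Quenia, 483 kg, $37,987.95):
Base rate for 1042.08.84 is 10%.
Origin Quenia qualifies under the Ulmark–Quenia agreement and 1042.08.84 is covered: preferential rate 1% applies instead.
Duty = $37,987.95 × 1% = $379.88.
Total = $13,838.03 + $0.00 + $379.88 = $14,217.91.

$14,217.91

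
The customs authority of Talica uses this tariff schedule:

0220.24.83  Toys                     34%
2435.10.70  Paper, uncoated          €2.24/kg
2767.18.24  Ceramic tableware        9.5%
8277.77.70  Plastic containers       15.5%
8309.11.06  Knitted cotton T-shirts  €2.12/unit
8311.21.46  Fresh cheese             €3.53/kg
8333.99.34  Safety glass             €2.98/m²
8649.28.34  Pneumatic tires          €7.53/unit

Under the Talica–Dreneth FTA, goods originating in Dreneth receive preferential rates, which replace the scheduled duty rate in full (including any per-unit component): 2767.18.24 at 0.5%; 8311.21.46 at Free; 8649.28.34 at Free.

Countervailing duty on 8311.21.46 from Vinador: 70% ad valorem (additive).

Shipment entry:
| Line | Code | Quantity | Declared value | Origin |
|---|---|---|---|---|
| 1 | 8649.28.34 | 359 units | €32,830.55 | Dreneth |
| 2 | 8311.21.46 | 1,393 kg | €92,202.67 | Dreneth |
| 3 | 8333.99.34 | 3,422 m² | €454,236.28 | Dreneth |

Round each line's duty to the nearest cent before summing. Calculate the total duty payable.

€10,197.56

Line 1 (8649.28.34, Dreneth, 359 units, €32,830.55):
Base rate for 8649.28.34 is €7.53/unit.
Origin Dreneth qualifies under the Talica–Dreneth agreement and 8649.28.34 is covered: preferential rate Free applies instead.
Duty = €32,830.55 × 0% = €0.00.
Line 2 (8311.21.46, Dreneth, 1,393 kg, €92,202.67):
Base rate for 8311.21.46 is €3.53/kg.
Origin Dreneth qualifies under the Talica–Dreneth agreement and 8311.21.46 is covered: preferential rate Free applies instead.
The additional-duty order on 8311.21.46 targets Vinador, not Dreneth; it does not apply.
Duty = €92,202.67 × 0% = €0.00.
Line 3 (8333.99.34, Dreneth, 3,422 m², €454,236.28):
Base rate for 8333.99.34 is €2.98/m².
Origin Dreneth is the FTA partner but 8333.99.34 is not on the preference list; base rate stands.
Duty = 3,422 × €2.98 = €10,197.56.
Total = €0.00 + €0.00 + €10,197.56 = €10,197.56.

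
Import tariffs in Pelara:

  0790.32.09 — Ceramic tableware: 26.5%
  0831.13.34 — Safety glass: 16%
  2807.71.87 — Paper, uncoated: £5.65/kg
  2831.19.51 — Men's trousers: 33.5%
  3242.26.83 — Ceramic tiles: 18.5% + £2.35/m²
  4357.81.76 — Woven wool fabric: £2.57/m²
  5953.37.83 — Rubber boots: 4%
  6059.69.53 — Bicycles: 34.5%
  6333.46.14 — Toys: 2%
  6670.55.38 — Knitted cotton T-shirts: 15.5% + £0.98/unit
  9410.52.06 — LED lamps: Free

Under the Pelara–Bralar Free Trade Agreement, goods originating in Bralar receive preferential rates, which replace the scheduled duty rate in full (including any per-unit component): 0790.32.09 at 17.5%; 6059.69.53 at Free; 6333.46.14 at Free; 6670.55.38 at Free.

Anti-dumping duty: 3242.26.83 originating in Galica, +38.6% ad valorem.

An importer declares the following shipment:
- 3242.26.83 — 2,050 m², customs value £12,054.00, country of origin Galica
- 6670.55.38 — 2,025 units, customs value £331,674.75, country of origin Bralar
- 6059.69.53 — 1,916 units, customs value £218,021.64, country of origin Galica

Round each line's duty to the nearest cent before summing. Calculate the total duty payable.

£86,917.80

Line 1 (3242.26.83, Galica, 2,050 m², £12,054.00):
Base rate for 3242.26.83 is 18.5% + £2.35/m².
Additional duty on 3242.26.83 from Galica: +38.6%. Applied ad valorem rate: 18.5% + 38.6% = 57.1%.
Duty = £12,054.00 × 57.1% + 2,050 × £2.35 = £11,700.33.
Line 2 (6670.55.38, Bralar, 2,025 units, £331,674.75):
Base rate for 6670.55.38 is 15.5% + £0.98/unit.
Origin Bralar qualifies under the Pelara–Bralar agreement and 6670.55.38 is covered: preferential rate Free applies instead.
Duty = £331,674.75 × 0% = £0.00.
Line 3 (6059.69.53, Galica, 1,916 units, £218,021.64):
Base rate for 6059.69.53 is 34.5%.
6059.69.53 has an FTA preferential rate, but origin Galica is not Bralar; base rate stands.
Duty = £218,021.64 × 34.5% = £75,217.47.
Total = £11,700.33 + £0.00 + £75,217.47 = £86,917.80.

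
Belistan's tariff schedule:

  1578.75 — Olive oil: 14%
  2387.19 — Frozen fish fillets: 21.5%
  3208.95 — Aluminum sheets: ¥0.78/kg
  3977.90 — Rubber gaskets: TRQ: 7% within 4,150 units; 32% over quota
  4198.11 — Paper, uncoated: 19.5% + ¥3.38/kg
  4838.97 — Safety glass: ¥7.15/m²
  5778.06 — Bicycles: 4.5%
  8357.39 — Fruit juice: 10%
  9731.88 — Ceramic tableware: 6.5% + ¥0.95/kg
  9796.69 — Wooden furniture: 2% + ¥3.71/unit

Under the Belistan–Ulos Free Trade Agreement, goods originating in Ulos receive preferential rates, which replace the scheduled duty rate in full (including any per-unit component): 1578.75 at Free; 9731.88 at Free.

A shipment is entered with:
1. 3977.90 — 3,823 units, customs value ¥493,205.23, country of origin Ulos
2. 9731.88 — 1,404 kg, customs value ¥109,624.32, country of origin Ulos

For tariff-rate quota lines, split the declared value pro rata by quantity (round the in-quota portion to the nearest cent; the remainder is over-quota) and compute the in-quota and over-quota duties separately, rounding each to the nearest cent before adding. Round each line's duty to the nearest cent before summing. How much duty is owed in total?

Line 1 (3977.90, Ulos, 3,823 units, ¥493,205.23):
Code 3977.90 is under a tariff-rate quota (threshold 4,150 units). Quantity 3,823 units is within the quota, so the in-quota rate 7% applies to the full value.
Duty = ¥493,205.23 × 7% = ¥34,524.37.
Line 2 (9731.88, Ulos, 1,404 kg, ¥109,624.32):
Base rate for 9731.88 is 6.5% + ¥0.95/kg.
Origin Ulos qualifies under the Belistan–Ulos agreement and 9731.88 is covered: preferential rate Free applies instead.
Duty = ¥109,624.32 × 0% = ¥0.00.
Total = ¥34,524.37 + ¥0.00 = ¥34,524.37.

¥34,524.37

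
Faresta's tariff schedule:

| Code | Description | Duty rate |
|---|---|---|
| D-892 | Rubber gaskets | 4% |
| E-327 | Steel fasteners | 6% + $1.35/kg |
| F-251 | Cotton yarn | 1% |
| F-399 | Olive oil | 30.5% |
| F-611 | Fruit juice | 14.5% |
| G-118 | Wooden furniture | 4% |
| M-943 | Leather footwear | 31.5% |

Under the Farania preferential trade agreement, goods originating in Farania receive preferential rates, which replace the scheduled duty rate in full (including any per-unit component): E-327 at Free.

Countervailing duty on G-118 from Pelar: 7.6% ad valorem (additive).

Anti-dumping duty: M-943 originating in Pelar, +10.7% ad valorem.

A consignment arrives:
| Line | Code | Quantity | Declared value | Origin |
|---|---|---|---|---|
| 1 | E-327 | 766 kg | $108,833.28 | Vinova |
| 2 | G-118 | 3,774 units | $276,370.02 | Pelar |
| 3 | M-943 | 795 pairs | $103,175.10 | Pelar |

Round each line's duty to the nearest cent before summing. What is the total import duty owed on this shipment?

Line 1 (E-327, Vinova, 766 kg, $108,833.28):
Base rate for E-327 is 6% + $1.35/kg.
E-327 has an FTA preferential rate, but origin Vinova is not Farania; base rate stands.
Duty = $108,833.28 × 6% + 766 × $1.35 = $7,564.10.
Line 2 (G-118, Pelar, 3,774 units, $276,370.02):
Base rate for G-118 is 4%.
Additional duty on G-118 from Pelar: +7.6%. Applied ad valorem rate: 4% + 7.6% = 11.6%.
Duty = $276,370.02 × 11.6% = $32,058.92.
Line 3 (M-943, Pelar, 795 pairs, $103,175.10):
Base rate for M-943 is 31.5%.
Additional duty on M-943 from Pelar: +10.7%. Applied ad valorem rate: 31.5% + 10.7% = 42.2%.
Duty = $103,175.10 × 42.2% = $43,539.89.
Total = $7,564.10 + $32,058.92 + $43,539.89 = $83,162.91.

$83,162.91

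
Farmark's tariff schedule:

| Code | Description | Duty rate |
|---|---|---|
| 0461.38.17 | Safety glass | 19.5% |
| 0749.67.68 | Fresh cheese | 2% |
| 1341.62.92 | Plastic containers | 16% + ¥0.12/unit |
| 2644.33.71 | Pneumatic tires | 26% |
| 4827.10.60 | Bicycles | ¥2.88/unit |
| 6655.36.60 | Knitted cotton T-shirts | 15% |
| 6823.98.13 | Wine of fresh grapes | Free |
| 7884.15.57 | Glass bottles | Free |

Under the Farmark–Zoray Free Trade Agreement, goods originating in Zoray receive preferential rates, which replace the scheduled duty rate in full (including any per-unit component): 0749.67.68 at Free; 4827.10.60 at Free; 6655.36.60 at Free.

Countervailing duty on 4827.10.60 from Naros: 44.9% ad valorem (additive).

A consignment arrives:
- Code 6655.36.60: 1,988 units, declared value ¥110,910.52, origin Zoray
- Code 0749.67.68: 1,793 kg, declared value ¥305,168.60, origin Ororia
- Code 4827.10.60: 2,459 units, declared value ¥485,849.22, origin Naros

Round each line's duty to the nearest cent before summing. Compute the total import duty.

¥231,331.59

Line 1 (6655.36.60, Zoray, 1,988 units, ¥110,910.52):
Base rate for 6655.36.60 is 15%.
Origin Zoray qualifies under the Farmark–Zoray agreement and 6655.36.60 is covered: preferential rate Free applies instead.
Duty = ¥110,910.52 × 0% = ¥0.00.
Line 2 (0749.67.68, Ororia, 1,793 kg, ¥305,168.60):
Base rate for 0749.67.68 is 2%.
0749.67.68 has an FTA preferential rate, but origin Ororia is not Zoray; base rate stands.
Duty = ¥305,168.60 × 2% = ¥6,103.37.
Line 3 (4827.10.60, Naros, 2,459 units, ¥485,849.22):
Base rate for 4827.10.60 is ¥2.88/unit.
4827.10.60 has an FTA preferential rate, but origin Naros is not Zoray; base rate stands.
Additional duty on 4827.10.60 from Naros: +44.9% ad valorem. Applied ad valorem rate = 44.9%.
Duty = ¥485,849.22 × 44.9% + 2,459 × ¥2.88 = ¥225,228.22.
Total = ¥0.00 + ¥6,103.37 + ¥225,228.22 = ¥231,331.59.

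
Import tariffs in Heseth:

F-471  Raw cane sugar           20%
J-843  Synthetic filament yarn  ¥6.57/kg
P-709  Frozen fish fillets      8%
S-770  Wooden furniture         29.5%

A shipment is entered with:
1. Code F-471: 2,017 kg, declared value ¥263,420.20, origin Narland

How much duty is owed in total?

Line 1 (F-471, Narland, 2,017 kg, ¥263,420.20):
Base rate for F-471 is 20%.
Duty = ¥263,420.20 × 20% = ¥52,684.04.

¥52,684.04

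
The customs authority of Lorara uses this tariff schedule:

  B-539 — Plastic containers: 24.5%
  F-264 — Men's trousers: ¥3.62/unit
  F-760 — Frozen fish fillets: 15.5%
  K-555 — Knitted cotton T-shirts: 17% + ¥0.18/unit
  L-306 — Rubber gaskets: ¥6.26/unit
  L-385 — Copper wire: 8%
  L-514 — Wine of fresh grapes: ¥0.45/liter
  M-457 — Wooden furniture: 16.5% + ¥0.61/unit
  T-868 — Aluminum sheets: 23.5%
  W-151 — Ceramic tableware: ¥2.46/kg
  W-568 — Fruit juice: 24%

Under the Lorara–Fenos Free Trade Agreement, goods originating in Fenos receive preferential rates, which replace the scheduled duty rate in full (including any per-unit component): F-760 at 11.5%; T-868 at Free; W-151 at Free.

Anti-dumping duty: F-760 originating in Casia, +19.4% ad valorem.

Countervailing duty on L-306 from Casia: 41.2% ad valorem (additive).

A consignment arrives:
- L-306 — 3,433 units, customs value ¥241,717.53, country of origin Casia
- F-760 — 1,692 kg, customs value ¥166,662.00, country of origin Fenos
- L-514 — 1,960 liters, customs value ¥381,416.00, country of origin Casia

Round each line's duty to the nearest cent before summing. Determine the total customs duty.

Line 1 (L-306, Casia, 3,433 units, ¥241,717.53):
Base rate for L-306 is ¥6.26/unit.
Additional duty on L-306 from Casia: +41.2% ad valorem. Applied ad valorem rate = 41.2%.
Duty = ¥241,717.53 × 41.2% + 3,433 × ¥6.26 = ¥121,078.20.
Line 2 (F-760, Fenos, 1,692 kg, ¥166,662.00):
Base rate for F-760 is 15.5%.
Origin Fenos qualifies under the Lorara–Fenos agreement and F-760 is covered: preferential rate 11.5% applies instead.
The additional-duty order on F-760 targets Casia, not Fenos; it does not apply.
Duty = ¥166,662.00 × 11.5% = ¥19,166.13.
Line 3 (L-514, Casia, 1,960 liters, ¥381,416.00):
Base rate for L-514 is ¥0.45/liter.
Duty = 1,960 × ¥0.45 = ¥882.00.
Total = ¥121,078.20 + ¥19,166.13 + ¥882.00 = ¥141,126.33.

¥141,126.33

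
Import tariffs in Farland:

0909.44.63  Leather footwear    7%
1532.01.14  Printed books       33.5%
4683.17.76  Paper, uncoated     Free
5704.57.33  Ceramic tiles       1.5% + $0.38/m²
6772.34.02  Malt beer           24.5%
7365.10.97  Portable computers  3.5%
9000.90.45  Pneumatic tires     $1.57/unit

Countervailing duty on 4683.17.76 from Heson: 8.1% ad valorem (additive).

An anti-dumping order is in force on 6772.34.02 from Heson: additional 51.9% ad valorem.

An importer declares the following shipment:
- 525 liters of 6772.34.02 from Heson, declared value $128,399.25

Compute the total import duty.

Line 1 (6772.34.02, Heson, 525 liters, $128,399.25):
Base rate for 6772.34.02 is 24.5%.
Additional duty on 6772.34.02 from Heson: +51.9%. Applied ad valorem rate: 24.5% + 51.9% = 76.4%.
Duty = $128,399.25 × 76.4% = $98,097.03.

$98,097.03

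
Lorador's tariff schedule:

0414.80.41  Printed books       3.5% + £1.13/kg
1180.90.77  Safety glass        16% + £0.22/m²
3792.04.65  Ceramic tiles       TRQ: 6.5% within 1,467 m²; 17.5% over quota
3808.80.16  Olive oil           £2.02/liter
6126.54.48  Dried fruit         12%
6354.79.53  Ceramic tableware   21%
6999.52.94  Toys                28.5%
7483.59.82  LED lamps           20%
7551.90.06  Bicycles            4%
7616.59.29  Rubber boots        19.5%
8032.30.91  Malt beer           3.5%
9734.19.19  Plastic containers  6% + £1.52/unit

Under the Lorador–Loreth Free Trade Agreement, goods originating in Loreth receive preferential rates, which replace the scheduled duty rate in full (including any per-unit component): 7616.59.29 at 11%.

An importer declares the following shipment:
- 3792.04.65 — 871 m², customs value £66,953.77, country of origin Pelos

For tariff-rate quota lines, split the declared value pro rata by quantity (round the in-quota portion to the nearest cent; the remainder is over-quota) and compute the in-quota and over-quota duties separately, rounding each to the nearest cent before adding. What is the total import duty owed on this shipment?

£4,352.00

Line 1 (3792.04.65, Pelos, 871 m², £66,953.77):
Code 3792.04.65 is under a tariff-rate quota (threshold 1,467 m²). Quantity 871 m² is within the quota, so the in-quota rate 6.5% applies to the full value.
Duty = £66,953.77 × 6.5% = £4,352.00.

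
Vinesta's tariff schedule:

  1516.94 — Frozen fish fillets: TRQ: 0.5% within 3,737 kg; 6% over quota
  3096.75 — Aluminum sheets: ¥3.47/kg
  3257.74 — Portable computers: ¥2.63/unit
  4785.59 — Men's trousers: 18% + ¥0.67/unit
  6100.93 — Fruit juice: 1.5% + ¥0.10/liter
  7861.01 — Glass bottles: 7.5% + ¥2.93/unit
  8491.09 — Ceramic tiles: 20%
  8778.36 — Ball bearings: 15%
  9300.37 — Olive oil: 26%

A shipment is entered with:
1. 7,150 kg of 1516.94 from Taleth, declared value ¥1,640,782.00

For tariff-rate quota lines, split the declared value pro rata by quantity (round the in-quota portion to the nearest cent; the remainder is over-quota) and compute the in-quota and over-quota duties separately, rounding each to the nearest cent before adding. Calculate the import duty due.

Line 1 (1516.94, Taleth, 7,150 kg, ¥1,640,782.00):
Code 1516.94 is under a tariff-rate quota (threshold 3,737 kg). In-quota: 3,737 kg at 0.5%; over-quota: 3,413 kg at 6%.
Pro-rata value split: in-quota = ¥1,640,782.00 × 3,737/7,150 = ¥857,566.76; over-quota = ¥1,640,782.00 − ¥857,566.76 = ¥783,215.24.
In-quota duty = ¥857,566.76 × 0.5% = ¥4,287.83. Over-quota duty = ¥783,215.24 × 6% = ¥46,992.91.
Line duty = ¥4,287.83 + ¥46,992.91 = ¥51,280.74.

¥51,280.74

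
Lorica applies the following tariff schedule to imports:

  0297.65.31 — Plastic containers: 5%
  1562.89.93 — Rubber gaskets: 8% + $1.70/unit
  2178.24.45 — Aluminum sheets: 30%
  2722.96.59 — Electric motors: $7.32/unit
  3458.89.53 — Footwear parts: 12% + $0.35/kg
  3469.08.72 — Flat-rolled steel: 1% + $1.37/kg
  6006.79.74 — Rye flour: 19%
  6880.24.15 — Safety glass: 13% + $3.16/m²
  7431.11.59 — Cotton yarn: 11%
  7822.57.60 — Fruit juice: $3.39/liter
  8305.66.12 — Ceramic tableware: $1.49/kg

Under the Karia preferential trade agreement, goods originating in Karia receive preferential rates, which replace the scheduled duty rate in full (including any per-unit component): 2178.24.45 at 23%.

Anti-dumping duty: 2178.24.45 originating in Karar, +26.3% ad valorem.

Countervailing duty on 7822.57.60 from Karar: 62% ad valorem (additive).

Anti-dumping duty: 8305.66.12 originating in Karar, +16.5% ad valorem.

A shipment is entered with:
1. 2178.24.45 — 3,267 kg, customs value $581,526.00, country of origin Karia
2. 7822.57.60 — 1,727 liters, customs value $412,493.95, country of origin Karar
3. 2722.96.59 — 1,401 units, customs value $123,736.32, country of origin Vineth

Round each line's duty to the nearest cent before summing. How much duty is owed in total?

Line 1 (2178.24.45, Karia, 3,267 kg, $581,526.00):
Base rate for 2178.24.45 is 30%.
Origin Karia qualifies under the Lorica–Karia agreement and 2178.24.45 is covered: preferential rate 23% applies instead.
The additional-duty order on 2178.24.45 targets Karar, not Karia; it does not apply.
Duty = $581,526.00 × 23% = $133,750.98.
Line 2 (7822.57.60, Karar, 1,727 liters, $412,493.95):
Base rate for 7822.57.60 is $3.39/liter.
Additional duty on 7822.57.60 from Karar: +62% ad valorem. Applied ad valorem rate = 62%.
Duty = $412,493.95 × 62% + 1,727 × $3.39 = $261,600.78.
Line 3 (2722.96.59, Vineth, 1,401 units, $123,736.32):
Base rate for 2722.96.59 is $7.32/unit.
Duty = 1,401 × $7.32 = $10,255.32.
Total = $133,750.98 + $261,600.78 + $10,255.32 = $405,607.08.

$405,607.08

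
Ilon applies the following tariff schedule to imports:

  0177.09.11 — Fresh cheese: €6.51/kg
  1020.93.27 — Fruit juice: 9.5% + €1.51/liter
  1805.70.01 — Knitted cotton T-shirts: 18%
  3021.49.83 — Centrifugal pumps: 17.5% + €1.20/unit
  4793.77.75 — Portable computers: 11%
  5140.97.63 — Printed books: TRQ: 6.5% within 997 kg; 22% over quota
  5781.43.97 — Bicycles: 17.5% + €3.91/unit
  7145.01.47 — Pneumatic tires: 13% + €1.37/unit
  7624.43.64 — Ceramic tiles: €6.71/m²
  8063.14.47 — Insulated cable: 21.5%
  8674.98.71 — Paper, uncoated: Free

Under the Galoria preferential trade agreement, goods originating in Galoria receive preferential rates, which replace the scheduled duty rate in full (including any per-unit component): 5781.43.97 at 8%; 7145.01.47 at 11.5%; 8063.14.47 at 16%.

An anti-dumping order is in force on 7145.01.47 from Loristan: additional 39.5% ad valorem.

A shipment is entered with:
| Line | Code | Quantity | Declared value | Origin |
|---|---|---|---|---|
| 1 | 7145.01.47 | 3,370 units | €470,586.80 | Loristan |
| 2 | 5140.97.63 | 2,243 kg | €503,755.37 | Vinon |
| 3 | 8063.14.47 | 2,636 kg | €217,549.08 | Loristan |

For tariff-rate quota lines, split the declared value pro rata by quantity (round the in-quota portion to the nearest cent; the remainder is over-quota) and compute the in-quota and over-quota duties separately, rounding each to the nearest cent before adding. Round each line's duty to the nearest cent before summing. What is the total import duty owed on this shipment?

Line 1 (7145.01.47, Loristan, 3,370 units, €470,586.80):
Base rate for 7145.01.47 is 13% + €1.37/unit.
7145.01.47 has an FTA preferential rate, but origin Loristan is not Galoria; base rate stands.
Additional duty on 7145.01.47 from Loristan: +39.5%. Applied ad valorem rate: 13% + 39.5% = 52.5%.
Duty = €470,586.80 × 52.5% + 3,370 × €1.37 = €251,674.97.
Line 2 (5140.97.63, Vinon, 2,243 kg, €503,755.37):
Code 5140.97.63 is under a tariff-rate quota (threshold 997 kg). In-quota: 997 kg at 6.5%; over-quota: 1,246 kg at 22%.
Pro-rata value split: in-quota = €503,755.37 × 997/2,243 = €223,916.23; over-quota = €503,755.37 − €223,916.23 = €279,839.14.
In-quota duty = €223,916.23 × 6.5% = €14,554.55. Over-quota duty = €279,839.14 × 22% = €61,564.61.
Line duty = €14,554.55 + €61,564.61 = €76,119.16.
Line 3 (8063.14.47, Loristan, 2,636 kg, €217,549.08):
Base rate for 8063.14.47 is 21.5%.
8063.14.47 has an FTA preferential rate, but origin Loristan is not Galoria; base rate stands.
Duty = €217,549.08 × 21.5% = €46,773.05.
Total = €251,674.97 + €76,119.16 + €46,773.05 = €374,567.18.

€374,567.18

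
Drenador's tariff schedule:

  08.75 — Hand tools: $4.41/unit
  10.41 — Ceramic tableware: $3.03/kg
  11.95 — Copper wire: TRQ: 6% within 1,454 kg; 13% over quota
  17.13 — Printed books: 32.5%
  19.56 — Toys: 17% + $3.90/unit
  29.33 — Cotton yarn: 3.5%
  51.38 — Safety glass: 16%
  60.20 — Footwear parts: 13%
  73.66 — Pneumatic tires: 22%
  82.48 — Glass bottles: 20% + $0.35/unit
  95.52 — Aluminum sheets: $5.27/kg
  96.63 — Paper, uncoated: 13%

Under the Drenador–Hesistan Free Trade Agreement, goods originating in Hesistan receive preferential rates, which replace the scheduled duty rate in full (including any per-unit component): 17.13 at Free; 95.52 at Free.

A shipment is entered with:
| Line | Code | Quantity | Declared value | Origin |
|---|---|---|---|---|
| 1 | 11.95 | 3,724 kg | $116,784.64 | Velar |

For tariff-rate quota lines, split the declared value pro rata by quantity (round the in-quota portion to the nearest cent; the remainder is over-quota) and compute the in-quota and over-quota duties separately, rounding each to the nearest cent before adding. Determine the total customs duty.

$11,990.19

Line 1 (11.95, Velar, 3,724 kg, $116,784.64):
Code 11.95 is under a tariff-rate quota (threshold 1,454 kg). In-quota: 1,454 kg at 6%; over-quota: 2,270 kg at 13%.
Pro-rata value split: in-quota = $116,784.64 × 1,454/3,724 = $45,597.44; over-quota = $116,784.64 − $45,597.44 = $71,187.20.
In-quota duty = $45,597.44 × 6% = $2,735.85. Over-quota duty = $71,187.20 × 13% = $9,254.34.
Line duty = $2,735.85 + $9,254.34 = $11,990.19.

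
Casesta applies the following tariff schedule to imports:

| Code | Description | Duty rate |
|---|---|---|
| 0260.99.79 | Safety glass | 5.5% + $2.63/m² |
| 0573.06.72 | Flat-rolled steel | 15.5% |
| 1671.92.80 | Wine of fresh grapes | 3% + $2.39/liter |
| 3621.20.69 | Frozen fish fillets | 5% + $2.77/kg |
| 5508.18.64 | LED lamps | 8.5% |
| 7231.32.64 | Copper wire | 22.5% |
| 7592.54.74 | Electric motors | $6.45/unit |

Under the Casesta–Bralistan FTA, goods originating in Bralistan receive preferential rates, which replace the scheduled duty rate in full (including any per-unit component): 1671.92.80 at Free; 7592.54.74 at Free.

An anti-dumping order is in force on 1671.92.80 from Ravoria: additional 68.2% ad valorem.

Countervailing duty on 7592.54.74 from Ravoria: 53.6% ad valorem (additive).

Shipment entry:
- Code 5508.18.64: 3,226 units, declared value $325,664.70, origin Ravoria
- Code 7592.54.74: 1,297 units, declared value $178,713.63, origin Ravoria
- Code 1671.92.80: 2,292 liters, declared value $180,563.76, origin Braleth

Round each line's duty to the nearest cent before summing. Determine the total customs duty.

$142,732.45

Line 1 (5508.18.64, Ravoria, 3,226 units, $325,664.70):
Base rate for 5508.18.64 is 8.5%.
Duty = $325,664.70 × 8.5% = $27,681.50.
Line 2 (7592.54.74, Ravoria, 1,297 units, $178,713.63):
Base rate for 7592.54.74 is $6.45/unit.
7592.54.74 has an FTA preferential rate, but origin Ravoria is not Bralistan; base rate stands.
Additional duty on 7592.54.74 from Ravoria: +53.6% ad valorem. Applied ad valorem rate = 53.6%.
Duty = $178,713.63 × 53.6% + 1,297 × $6.45 = $104,156.16.
Line 3 (1671.92.80, Braleth, 2,292 liters, $180,563.76):
Base rate for 1671.92.80 is 3% + $2.39/liter.
1671.92.80 has an FTA preferential rate, but origin Braleth is not Bralistan; base rate stands.
The additional-duty order on 1671.92.80 targets Ravoria, not Braleth; it does not apply.
Duty = $180,563.76 × 3% + 2,292 × $2.39 = $10,894.79.
Total = $27,681.50 + $104,156.16 + $10,894.79 = $142,732.45.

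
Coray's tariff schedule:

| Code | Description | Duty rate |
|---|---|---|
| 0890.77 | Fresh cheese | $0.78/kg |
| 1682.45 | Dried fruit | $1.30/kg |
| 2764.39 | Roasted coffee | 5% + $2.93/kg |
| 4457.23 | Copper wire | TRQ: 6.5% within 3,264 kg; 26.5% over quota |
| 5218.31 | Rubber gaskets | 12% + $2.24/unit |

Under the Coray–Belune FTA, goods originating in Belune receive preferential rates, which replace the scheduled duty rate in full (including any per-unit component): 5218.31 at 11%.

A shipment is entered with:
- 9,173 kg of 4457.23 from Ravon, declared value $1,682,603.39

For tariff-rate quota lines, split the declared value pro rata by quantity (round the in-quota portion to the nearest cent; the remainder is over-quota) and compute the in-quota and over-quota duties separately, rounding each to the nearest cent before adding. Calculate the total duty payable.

$326,146.80

Line 1 (4457.23, Ravon, 9,173 kg, $1,682,603.39):
Code 4457.23 is under a tariff-rate quota (threshold 3,264 kg). In-quota: 3,264 kg at 6.5%; over-quota: 5,909 kg at 26.5%.
Pro-rata value split: in-quota = $1,682,603.39 × 3,264/9,173 = $598,715.52; over-quota = $1,682,603.39 − $598,715.52 = $1,083,887.87.
In-quota duty = $598,715.52 × 6.5% = $38,916.51. Over-quota duty = $1,083,887.87 × 26.5% = $287,230.29.
Line duty = $38,916.51 + $287,230.29 = $326,146.80.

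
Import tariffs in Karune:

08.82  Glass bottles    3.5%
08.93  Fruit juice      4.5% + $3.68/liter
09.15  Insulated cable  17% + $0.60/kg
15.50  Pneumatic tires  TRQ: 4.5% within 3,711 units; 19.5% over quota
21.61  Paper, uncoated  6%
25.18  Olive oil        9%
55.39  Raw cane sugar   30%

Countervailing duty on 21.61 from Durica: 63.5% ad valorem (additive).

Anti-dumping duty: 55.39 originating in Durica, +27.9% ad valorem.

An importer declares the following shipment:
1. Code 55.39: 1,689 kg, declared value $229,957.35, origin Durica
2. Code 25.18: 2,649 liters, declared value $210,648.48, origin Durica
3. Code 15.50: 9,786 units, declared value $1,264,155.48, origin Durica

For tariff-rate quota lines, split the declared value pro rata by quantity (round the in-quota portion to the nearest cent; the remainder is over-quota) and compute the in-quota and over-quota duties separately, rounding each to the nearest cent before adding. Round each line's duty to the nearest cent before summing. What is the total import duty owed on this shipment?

Line 1 (55.39, Durica, 1,689 kg, $229,957.35):
Base rate for 55.39 is 30%.
Additional duty on 55.39 from Durica: +27.9%. Applied ad valorem rate: 30% + 27.9% = 57.9%.
Duty = $229,957.35 × 57.9% = $133,145.31.
Line 2 (25.18, Durica, 2,649 liters, $210,648.48):
Base rate for 25.18 is 9%.
Duty = $210,648.48 × 9% = $18,958.36.
Line 3 (15.50, Durica, 9,786 units, $1,264,155.48):
Code 15.50 is under a tariff-rate quota (threshold 3,711 units). In-quota: 3,711 units at 4.5%; over-quota: 6,075 units at 19.5%.
Pro-rata value split: in-quota = $1,264,155.48 × 3,711/9,786 = $479,386.98; over-quota = $1,264,155.48 − $479,386.98 = $784,768.50.
In-quota duty = $479,386.98 × 4.5% = $21,572.41. Over-quota duty = $784,768.50 × 19.5% = $153,029.86.
Line duty = $21,572.41 + $153,029.86 = $174,602.27.
Total = $133,145.31 + $18,958.36 + $174,602.27 = $326,705.94.

$326,705.94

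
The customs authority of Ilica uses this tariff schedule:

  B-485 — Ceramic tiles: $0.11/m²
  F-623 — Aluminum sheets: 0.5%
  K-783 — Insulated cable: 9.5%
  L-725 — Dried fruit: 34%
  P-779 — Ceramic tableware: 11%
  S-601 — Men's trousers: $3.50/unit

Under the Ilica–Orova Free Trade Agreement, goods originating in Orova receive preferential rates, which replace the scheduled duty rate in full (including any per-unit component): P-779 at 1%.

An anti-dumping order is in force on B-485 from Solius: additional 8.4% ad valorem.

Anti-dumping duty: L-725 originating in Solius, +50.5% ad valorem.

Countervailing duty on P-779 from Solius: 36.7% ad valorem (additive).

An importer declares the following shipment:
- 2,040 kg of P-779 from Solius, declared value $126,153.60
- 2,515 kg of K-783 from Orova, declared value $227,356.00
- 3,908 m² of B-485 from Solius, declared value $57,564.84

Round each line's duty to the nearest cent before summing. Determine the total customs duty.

$87,039.42

Line 1 (P-779, Solius, 2,040 kg, $126,153.60):
Base rate for P-779 is 11%.
P-779 has an FTA preferential rate, but origin Solius is not Orova; base rate stands.
Additional duty on P-779 from Solius: +36.7%. Applied ad valorem rate: 11% + 36.7% = 47.7%.
Duty = $126,153.60 × 47.7% = $60,175.27.
Line 2 (K-783, Orova, 2,515 kg, $227,356.00):
Base rate for K-783 is 9.5%.
Origin Orova is the FTA partner but K-783 is not on the preference list; base rate stands.
Duty = $227,356.00 × 9.5% = $21,598.82.
Line 3 (B-485, Solius, 3,908 m², $57,564.84):
Base rate for B-485 is $0.11/m².
Additional duty on B-485 from Solius: +8.4% ad valorem. Applied ad valorem rate = 8.4%.
Duty = $57,564.84 × 8.4% + 3,908 × $0.11 = $5,265.33.
Total = $60,175.27 + $21,598.82 + $5,265.33 = $87,039.42.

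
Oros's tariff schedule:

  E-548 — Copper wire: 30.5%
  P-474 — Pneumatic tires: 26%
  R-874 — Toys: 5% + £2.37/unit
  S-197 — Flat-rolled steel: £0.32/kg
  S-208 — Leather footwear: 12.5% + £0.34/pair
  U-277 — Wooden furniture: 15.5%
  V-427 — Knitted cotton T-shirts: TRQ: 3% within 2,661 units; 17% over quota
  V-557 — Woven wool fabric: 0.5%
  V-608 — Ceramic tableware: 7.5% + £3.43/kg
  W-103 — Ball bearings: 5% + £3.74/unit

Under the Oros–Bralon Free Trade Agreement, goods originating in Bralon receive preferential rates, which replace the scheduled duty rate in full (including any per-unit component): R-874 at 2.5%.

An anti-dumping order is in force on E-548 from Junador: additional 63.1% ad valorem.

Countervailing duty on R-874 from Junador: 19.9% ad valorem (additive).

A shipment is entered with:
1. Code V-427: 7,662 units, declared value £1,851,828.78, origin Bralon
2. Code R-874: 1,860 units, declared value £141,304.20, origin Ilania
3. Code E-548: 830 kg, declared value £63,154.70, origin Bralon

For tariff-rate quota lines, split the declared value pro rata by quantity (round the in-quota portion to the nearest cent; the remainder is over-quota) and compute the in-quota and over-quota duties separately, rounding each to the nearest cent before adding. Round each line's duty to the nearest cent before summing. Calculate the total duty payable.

Line 1 (V-427, Bralon, 7,662 units, £1,851,828.78):
Code V-427 is under a tariff-rate quota (threshold 2,661 units). In-quota: 2,661 units at 3%; over-quota: 5,001 units at 17%.
Pro-rata value split: in-quota = £1,851,828.78 × 2,661/7,662 = £643,137.09; over-quota = £1,851,828.78 − £643,137.09 = £1,208,691.69.
In-quota duty = £643,137.09 × 3% = £19,294.11. Over-quota duty = £1,208,691.69 × 17% = £205,477.59.
Line duty = £19,294.11 + £205,477.59 = £224,771.70.
Line 2 (R-874, Ilania, 1,860 units, £141,304.20):
Base rate for R-874 is 5% + £2.37/unit.
R-874 has an FTA preferential rate, but origin Ilania is not Bralon; base rate stands.
The additional-duty order on R-874 targets Junador, not Ilania; it does not apply.
Duty = £141,304.20 × 5% + 1,860 × £2.37 = £11,473.41.
Line 3 (E-548, Bralon, 830 kg, £63,154.70):
Base rate for E-548 is 30.5%.
Origin Bralon is the FTA partner but E-548 is not on the preference list; base rate stands.
The additional-duty order on E-548 targets Junador, not Bralon; it does not apply.
Duty = £63,154.70 × 30.5% = £19,262.18.
Total = £224,771.70 + £11,473.41 + £19,262.18 = £255,507.29.

£255,507.29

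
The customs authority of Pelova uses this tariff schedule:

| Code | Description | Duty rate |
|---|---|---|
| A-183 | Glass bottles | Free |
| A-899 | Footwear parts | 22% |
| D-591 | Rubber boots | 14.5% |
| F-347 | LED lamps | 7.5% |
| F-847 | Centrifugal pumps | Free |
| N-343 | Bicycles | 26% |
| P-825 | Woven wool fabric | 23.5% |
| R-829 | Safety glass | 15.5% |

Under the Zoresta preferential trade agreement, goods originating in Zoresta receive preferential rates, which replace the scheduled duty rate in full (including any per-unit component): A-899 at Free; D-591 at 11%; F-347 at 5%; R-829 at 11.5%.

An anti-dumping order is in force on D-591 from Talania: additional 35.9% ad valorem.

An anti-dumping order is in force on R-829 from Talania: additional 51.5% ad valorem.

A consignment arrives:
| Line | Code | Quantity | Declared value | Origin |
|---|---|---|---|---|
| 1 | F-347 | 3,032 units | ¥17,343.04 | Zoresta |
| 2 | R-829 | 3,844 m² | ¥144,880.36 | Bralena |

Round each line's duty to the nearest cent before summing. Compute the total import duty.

¥23,323.61

Line 1 (F-347, Zoresta, 3,032 units, ¥17,343.04):
Base rate for F-347 is 7.5%.
Origin Zoresta qualifies under the Pelova–Zoresta agreement and F-347 is covered: preferential rate 5% applies instead.
Duty = ¥17,343.04 × 5% = ¥867.15.
Line 2 (R-829, Bralena, 3,844 m², ¥144,880.36):
Base rate for R-829 is 15.5%.
R-829 has an FTA preferential rate, but origin Bralena is not Zoresta; base rate stands.
The additional-duty order on R-829 targets Talania, not Bralena; it does not apply.
Duty = ¥144,880.36 × 15.5% = ¥22,456.46.
Total = ¥867.15 + ¥22,456.46 = ¥23,323.61.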